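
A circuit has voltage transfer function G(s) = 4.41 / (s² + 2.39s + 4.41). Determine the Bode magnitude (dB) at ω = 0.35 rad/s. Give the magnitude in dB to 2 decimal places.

0.08 dB

|(j0.35)² + 2.39(j0.35) + 4.41| = |4.2875 + j0.8365| = 4.368
|G(j0.35)| = 4.41 / 4.368 = 1.0095
20 log₁₀(1.0095) = 0.082 dB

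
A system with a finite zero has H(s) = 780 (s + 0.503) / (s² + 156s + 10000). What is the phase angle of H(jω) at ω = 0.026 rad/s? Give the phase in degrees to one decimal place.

∠(j0.026 + 0.503) = arctan(0.026/0.503) = 2.96°
∠[(j0.026)² + 156(j0.026) + 10000] = ∠[10000 + j4.056] = 0.02°
∠H(j0.026) = 2.96° − 0.02° = 2.94°

2.9°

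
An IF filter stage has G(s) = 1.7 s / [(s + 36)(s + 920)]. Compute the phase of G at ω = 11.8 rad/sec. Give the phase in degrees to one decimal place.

71.1°

∠(j11.8) = 90.00°
∠(j11.8 + 36) = arctan(11.8/36) = 18.15°
∠(j11.8 + 920) = arctan(11.8/920) = 0.73°
∠G(j11.8) = 90.00° − (18.15° + 0.73°) = 71.12°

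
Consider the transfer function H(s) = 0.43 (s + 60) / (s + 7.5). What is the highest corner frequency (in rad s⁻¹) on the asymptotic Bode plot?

60 rad s⁻¹

Break frequencies occur at each pole and zero magnitude: 7.5 rad s⁻¹, 60 rad s⁻¹.
The highest is 60 rad s⁻¹.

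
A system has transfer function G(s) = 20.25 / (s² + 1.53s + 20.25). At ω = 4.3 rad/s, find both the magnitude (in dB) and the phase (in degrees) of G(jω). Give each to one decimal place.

|(j4.3)² + 1.53(j4.3) + 20.25| = |1.76 + j6.579| = 6.81
|G(j4.3)| = 20.25 / 6.81 = 2.9734
20 log₁₀(2.9734) = 9.47 dB
∠[(j4.3)² + 1.53(j4.3) + 20.25] = ∠[1.76 + j6.579] = 75.02°
∠G(j4.3) = −75.02° = -75.02°

|G| = 9.5 dB, ∠G = -75.0°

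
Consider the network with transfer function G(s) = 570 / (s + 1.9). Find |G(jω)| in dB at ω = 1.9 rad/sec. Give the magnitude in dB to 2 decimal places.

46.53 dB

|j1.9 + 1.9| = √(1.9² + 1.9²) = 2.687
|G(j1.9)| = 570 / 2.687 = 212.13
20 log₁₀(212.13) = 46.532 dB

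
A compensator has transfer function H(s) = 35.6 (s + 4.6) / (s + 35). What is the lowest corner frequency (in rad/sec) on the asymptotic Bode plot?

Break frequencies occur at each pole and zero magnitude: 4.6 rad/sec, 35 rad/sec.
The lowest is 4.6 rad/sec.

4.6 rad/sec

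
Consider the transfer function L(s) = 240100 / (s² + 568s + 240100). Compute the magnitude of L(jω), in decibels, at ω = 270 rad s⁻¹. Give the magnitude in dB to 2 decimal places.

|(j270)² + 568(j270) + 240100| = |1.672e+05 + j1.5336e+05| = 2.269e+05
|L(j270)| = 240100 / 2.269e+05 = 1.0583
20 log₁₀(1.0583) = 0.492 dB

0.49 dB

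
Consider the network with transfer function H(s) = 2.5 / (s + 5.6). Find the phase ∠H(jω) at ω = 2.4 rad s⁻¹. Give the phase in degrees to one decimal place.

∠(j2.4 + 5.6) = arctan(2.4/5.6) = 23.20°
∠H(j2.4) = −23.20° = -23.20°

-23.2°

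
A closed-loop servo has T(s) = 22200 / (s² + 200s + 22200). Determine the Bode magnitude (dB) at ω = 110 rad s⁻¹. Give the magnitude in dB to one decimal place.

-0.8 dB

|(j110)² + 200(j110) + 22200| = |10100 + j22000| = 2.421e+04
|T(j110)| = 22200 / 2.421e+04 = 0.91707
20 log₁₀(0.91707) = -0.75 dB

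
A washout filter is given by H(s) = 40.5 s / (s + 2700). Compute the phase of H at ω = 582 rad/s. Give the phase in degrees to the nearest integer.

78°

∠(j582) = 90.00°
∠(j582 + 2700) = arctan(582/2700) = 12.16°
∠H(j582) = 90.00° − 12.16° = 77.84°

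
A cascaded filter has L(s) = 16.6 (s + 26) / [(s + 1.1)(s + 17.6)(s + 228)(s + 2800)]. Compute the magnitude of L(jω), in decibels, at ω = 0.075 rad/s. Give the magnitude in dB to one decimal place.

|j0.075 + 26| = √(0.075² + 26²) = 26
|j0.075 + 1.1| = √(0.075² + 1.1²) = 1.103
|j0.075 + 17.6| = √(0.075² + 17.6²) = 17.6
|j0.075 + 228| = √(0.075² + 228²) = 228
|j0.075 + 2800| = √(0.075² + 2800²) = 2800
|L(j0.075)| = 16.6 × 26 / (1.103 × 17.6 × 228 × 2800) = 3.484e-05
20 log₁₀(3.484e-05) = -89.16 dB

-89.2 dB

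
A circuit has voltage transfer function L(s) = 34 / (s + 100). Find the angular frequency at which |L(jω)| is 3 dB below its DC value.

100 rad s⁻¹

For a single-pole low-pass, the −3 dB point is at the pole: ω = 100 rad s⁻¹.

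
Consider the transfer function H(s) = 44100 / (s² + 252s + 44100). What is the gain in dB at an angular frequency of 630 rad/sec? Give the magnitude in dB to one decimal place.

|(j630)² + 252(j630) + 44100| = |-3.528e+05 + j1.5876e+05| = 3.869e+05
|H(j630)| = 44100 / 3.869e+05 = 0.11399
20 log₁₀(0.11399) = -18.86 dB

-18.9 dB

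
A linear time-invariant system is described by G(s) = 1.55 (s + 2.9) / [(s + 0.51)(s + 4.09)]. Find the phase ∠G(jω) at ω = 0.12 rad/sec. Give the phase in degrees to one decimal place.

-12.6 deg

∠(j0.12 + 2.9) = arctan(0.12/2.9) = 2.37°
∠(j0.12 + 0.51) = arctan(0.12/0.51) = 13.24°
∠(j0.12 + 4.09) = arctan(0.12/4.09) = 1.68°
∠G(j0.12) = 2.37° − (13.24° + 1.68°) = -12.55°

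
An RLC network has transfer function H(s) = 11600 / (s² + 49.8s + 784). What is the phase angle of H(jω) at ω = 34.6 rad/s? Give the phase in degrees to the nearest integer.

∠[(j34.6)² + 49.8(j34.6) + 784] = ∠[-413.16 + j1723.1] = 103.48°
∠H(j34.6) = −103.48° = -103.48°

-103°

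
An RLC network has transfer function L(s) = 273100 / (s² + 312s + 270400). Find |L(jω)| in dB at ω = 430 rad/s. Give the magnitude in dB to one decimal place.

|(j430)² + 312(j430) + 270400| = |85500 + j1.3416e+05| = 1.591e+05
|L(j430)| = 273100 / 1.591e+05 = 1.7167
20 log₁₀(1.7167) = 4.69 dB

4.7 dB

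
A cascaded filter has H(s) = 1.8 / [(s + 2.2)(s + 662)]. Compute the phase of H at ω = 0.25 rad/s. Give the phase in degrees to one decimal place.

-6.5°

∠(j0.25 + 2.2) = arctan(0.25/2.2) = 6.48°
∠(j0.25 + 662) = arctan(0.25/662) = 0.02°
∠H(j0.25) = − (6.48° + 0.02°) = -6.50°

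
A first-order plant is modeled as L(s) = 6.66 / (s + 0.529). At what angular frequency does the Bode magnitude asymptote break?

The single real pole at s = −0.529 gives a corner at ω = 0.529 rad/s.

0.529 rad/s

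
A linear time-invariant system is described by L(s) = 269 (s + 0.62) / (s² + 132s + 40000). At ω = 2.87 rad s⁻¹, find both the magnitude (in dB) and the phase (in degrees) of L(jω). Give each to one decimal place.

|j2.87 + 0.62| = √(2.87² + 0.62²) = 2.936
|(j2.87)² + 132(j2.87) + 40000| = |39992 + j378.84| = 3.999e+04
|L(j2.87)| = 269 × 2.936 / 3.999e+04 = 0.019749
20 log₁₀(0.019749) = -34.09 dB
∠(j2.87 + 0.62) = arctan(2.87/0.62) = 77.81°
∠[(j2.87)² + 132(j2.87) + 40000] = ∠[39992 + j378.84] = 0.54°
∠L(j2.87) = 77.81° − 0.54° = 77.27°

|L| = -34.1 dB, ∠L = 77.3 deg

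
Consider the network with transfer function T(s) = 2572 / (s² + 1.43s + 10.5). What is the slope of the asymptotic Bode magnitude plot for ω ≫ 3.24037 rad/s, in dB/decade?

With 0 zeros and 2 poles, the high-frequency asymptotic slope is 20 × (0 − 2) = -40 dB/decade.

-40 dB/decade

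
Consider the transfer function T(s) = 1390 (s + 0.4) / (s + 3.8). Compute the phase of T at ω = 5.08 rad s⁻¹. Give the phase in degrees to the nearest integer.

∠(j5.08 + 0.4) = arctan(5.08/0.4) = 85.50°
∠(j5.08 + 3.8) = arctan(5.08/3.8) = 53.20°
∠T(j5.08) = 85.50° − 53.20° = 32.30°

32°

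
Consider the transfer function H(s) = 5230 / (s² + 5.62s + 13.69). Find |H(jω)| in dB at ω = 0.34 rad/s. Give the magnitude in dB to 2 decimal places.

51.63 dB

|(j0.34)² + 5.62(j0.34) + 13.69| = |13.574 + j1.9108| = 13.71
|H(j0.34)| = 5230 / 13.71 = 381.52
20 log₁₀(381.52) = 51.630 dB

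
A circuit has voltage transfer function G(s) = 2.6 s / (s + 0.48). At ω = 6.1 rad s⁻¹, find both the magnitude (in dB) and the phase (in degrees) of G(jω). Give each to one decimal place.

|j6.1| = 6.1
|j6.1 + 0.48| = √(6.1² + 0.48²) = 6.119
|G(j6.1)| = 2.6 × 6.1 / 6.119 = 2.592
20 log₁₀(2.592) = 8.27 dB
∠(j6.1) = 90.00°
∠(j6.1 + 0.48) = arctan(6.1/0.48) = 85.50°
∠G(j6.1) = 90.00° − 85.50° = 4.50°

|G| = 8.3 dB, ∠G = 4.5 deg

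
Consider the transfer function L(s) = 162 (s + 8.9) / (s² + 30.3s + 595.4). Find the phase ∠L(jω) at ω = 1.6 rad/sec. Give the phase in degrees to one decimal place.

∠(j1.6 + 8.9) = arctan(1.6/8.9) = 10.19°
∠[(j1.6)² + 30.3(j1.6) + 595.4] = ∠[592.84 + j48.48] = 4.68°
∠L(j1.6) = 10.19° − 4.68° = 5.52°

5.5°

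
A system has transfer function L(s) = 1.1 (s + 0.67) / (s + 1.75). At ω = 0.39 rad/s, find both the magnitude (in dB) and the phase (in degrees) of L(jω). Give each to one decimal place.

|L| = -6.5 dB, ∠L = 17.6°

|j0.39 + 0.67| = √(0.39² + 0.67²) = 0.7752
|j0.39 + 1.75| = √(0.39² + 1.75²) = 1.793
|L(j0.39)| = 1.1 × 0.7752 / 1.793 = 0.47563
20 log₁₀(0.47563) = -6.45 dB
∠(j0.39 + 0.67) = arctan(0.39/0.67) = 30.20°
∠(j0.39 + 1.75) = arctan(0.39/1.75) = 12.56°
∠L(j0.39) = 30.20° − 12.56° = 17.64°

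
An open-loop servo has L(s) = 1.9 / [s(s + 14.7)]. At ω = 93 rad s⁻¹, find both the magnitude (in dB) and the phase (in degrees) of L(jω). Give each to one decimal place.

|j93 + 14.7| = √(93² + 14.7²) = 94.15
|j93| = 93
|L(j93)| = 1.9 / (94.15 × 93) = 0.00021698
20 log₁₀(0.00021698) = -73.27 dB
∠(j93 + 14.7) = arctan(93/14.7) = 81.02°
∠(j93) = 90.00°
∠L(j93) = − (81.02° + 90.00°) = -171.02°

|L| = -73.3 dB, ∠L = -171.0°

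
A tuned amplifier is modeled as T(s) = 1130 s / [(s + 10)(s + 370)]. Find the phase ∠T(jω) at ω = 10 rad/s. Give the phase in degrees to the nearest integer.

∠(j10) = 90.00°
∠(j10 + 10) = arctan(10/10) = 45.00°
∠(j10 + 370) = arctan(10/370) = 1.55°
∠T(j10) = 90.00° − (45.00° + 1.55°) = 43.45°

43°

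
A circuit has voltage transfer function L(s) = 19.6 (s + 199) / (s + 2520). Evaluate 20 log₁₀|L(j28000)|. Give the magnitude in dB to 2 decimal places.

|j28000 + 199| = √(28000² + 199²) = 2.8e+04
|j28000 + 2520| = √(28000² + 2520²) = 2.811e+04
|L(j28000)| = 19.6 × 2.8e+04 / 2.811e+04 = 19.522
20 log₁₀(19.522) = 25.810 dB

25.81 dB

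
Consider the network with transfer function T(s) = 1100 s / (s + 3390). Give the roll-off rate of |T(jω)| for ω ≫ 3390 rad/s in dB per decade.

0 dB/decade

With 1 zero and 1 pole, the high-frequency asymptotic slope is 20 × (1 − 1) = 0 dB/decade.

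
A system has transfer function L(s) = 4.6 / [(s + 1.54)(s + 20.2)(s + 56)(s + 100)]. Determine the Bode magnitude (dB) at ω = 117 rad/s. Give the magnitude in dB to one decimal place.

-155.6 dB

|j117 + 1.54| = √(117² + 1.54²) = 117
|j117 + 20.2| = √(117² + 20.2²) = 118.7
|j117 + 56| = √(117² + 56²) = 129.7
|j117 + 100| = √(117² + 100²) = 153.9
|L(j117)| = 4.6 / (117 × 118.7 × 129.7 × 153.9) = 1.6585e-08
20 log₁₀(1.6585e-08) = -155.61 dB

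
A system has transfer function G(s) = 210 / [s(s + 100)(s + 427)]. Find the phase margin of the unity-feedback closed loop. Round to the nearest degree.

Gain crossover: |G(jω)| = 1 at ω ≈ 0.00492 rad s⁻¹.
∠G(j0.00492) = −90° − arctan(0.00492/100) − arctan(0.00492/427) ≈ -90.00°
PM = 180° + (-90.00°) = 90.00°

90°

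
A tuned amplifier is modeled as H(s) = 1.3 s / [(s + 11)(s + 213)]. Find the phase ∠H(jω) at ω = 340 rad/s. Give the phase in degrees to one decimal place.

∠(j340) = 90.00°
∠(j340 + 11) = arctan(340/11) = 88.15°
∠(j340 + 213) = arctan(340/213) = 57.93°
∠H(j340) = 90.00° − (88.15° + 57.93°) = -56.08°

-56.1°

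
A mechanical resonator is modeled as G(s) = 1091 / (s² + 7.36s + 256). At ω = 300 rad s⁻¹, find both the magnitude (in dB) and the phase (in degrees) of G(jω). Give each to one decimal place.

|G| = -38.3 dB, ∠G = -178.6°

|(j300)² + 7.36(j300) + 256| = |-89744 + j2208| = 8.977e+04
|G(j300)| = 1091 / 8.977e+04 = 0.012153
20 log₁₀(0.012153) = -38.31 dB
∠[(j300)² + 7.36(j300) + 256] = ∠[-89744 + j2208] = 178.59°
∠G(j300) = −178.59° = -178.59°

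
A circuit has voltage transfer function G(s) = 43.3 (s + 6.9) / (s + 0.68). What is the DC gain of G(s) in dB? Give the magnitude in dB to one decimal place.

G(0) = 43.3 × 6.9 / 0.68 = 439.37
20 log₁₀(439.37) = 52.86 dB

52.9 dB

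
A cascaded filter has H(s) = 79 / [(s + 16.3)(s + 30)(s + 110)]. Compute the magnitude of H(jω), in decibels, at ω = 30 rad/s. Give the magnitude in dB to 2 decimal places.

|j30 + 16.3| = √(30² + 16.3²) = 34.14
|j30 + 30| = √(30² + 30²) = 42.43
|j30 + 110| = √(30² + 110²) = 114
|H(j30)| = 79 / (34.14 × 42.43 × 114) = 0.00047833
20 log₁₀(0.00047833) = -66.405 dB

-66.41 dB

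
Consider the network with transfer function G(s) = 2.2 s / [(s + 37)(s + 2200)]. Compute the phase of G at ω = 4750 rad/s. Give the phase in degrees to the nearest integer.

∠(j4750) = 90.00°
∠(j4750 + 37) = arctan(4750/37) = 89.55°
∠(j4750 + 2200) = arctan(4750/2200) = 65.15°
∠G(j4750) = 90.00° − (89.55° + 65.15°) = -64.70°

-65°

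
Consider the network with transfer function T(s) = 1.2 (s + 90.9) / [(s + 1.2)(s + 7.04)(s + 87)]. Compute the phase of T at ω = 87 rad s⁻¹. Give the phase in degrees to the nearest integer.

∠(j87 + 90.9) = arctan(87/90.9) = 43.74°
∠(j87 + 1.2) = arctan(87/1.2) = 89.21°
∠(j87 + 7.04) = arctan(87/7.04) = 85.37°
∠(j87 + 87) = arctan(87/87) = 45.00°
∠T(j87) = 43.74° − (89.21° + 85.37° + 45.00°) = -175.84°

-176°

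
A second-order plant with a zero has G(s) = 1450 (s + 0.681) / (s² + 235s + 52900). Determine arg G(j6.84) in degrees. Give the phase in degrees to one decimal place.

∠(j6.84 + 0.681) = arctan(6.84/0.681) = 84.31°
∠[(j6.84)² + 235(j6.84) + 52900] = ∠[52853 + j1607.4] = 1.74°
∠G(j6.84) = 84.31° − 1.74° = 82.57°

82.6°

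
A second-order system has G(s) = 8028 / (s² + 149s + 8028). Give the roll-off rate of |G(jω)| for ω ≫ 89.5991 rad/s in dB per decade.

With 0 zeros and 2 poles, the high-frequency asymptotic slope is 20 × (0 − 2) = -40 dB/decade.

-40 dB/decade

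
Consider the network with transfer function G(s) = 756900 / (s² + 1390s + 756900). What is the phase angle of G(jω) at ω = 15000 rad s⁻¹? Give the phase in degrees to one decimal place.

∠[(j15000)² + 1390(j15000) + 756900] = ∠[-2.2424e+08 + j2.085e+07] = 174.69°
∠G(j15000) = −174.69° = -174.69°

-174.7°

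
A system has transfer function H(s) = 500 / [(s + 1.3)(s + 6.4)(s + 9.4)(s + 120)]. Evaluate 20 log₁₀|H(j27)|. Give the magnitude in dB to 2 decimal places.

-74.44 dB

|j27 + 1.3| = √(27² + 1.3²) = 27.03
|j27 + 6.4| = √(27² + 6.4²) = 27.75
|j27 + 9.4| = √(27² + 9.4²) = 28.59
|j27 + 120| = √(27² + 120²) = 123
|H(j27)| = 500 / (27.03 × 27.75 × 28.59 × 123) = 0.00018956
20 log₁₀(0.00018956) = -74.445 dB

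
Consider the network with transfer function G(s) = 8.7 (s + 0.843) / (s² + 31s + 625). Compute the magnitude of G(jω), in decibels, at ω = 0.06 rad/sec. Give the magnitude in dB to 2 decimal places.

|j0.06 + 0.843| = √(0.06² + 0.843²) = 0.8451
|(j0.06)² + 31(j0.06) + 625| = |625 + j1.86| = 625
|G(j0.06)| = 8.7 × 0.8451 / 625 = 0.011764
20 log₁₀(0.011764) = -38.589 dB

-38.59 dB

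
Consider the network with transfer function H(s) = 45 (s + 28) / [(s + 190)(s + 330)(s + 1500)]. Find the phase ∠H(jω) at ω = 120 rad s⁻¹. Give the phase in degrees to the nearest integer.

∠(j120 + 28) = arctan(120/28) = 76.87°
∠(j120 + 190) = arctan(120/190) = 32.28°
∠(j120 + 330) = arctan(120/330) = 19.98°
∠(j120 + 1500) = arctan(120/1500) = 4.57°
∠H(j120) = 76.87° − (32.28° + 19.98° + 4.57°) = 20.03°

20°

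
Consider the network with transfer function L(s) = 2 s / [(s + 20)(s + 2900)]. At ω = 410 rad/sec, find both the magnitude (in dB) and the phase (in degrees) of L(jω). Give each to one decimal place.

|L| = -63.3 dB, ∠L = -5.3 deg

|j410| = 410
|j410 + 20| = √(410² + 20²) = 410.5
|j410 + 2900| = √(410² + 2900²) = 2929
|L(j410)| = 2 × 410 / (410.5 × 2929) = 0.00068205
20 log₁₀(0.00068205) = -63.32 dB
∠(j410) = 90.00°
∠(j410 + 20) = arctan(410/20) = 87.21°
∠(j410 + 2900) = arctan(410/2900) = 8.05°
∠L(j410) = 90.00° − (87.21° + 8.05°) = -5.25°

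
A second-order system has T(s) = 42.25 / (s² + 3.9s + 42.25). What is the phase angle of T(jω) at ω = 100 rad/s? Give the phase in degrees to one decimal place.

-177.8 deg

∠[(j100)² + 3.9(j100) + 42.25] = ∠[-9957.8 + j390] = 177.76°
∠T(j100) = −177.76° = -177.76°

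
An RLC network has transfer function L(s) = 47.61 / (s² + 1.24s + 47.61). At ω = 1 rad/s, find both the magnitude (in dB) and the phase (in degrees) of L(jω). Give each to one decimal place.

|(j1)² + 1.24(j1) + 47.61| = |46.61 + j1.24| = 46.63
|L(j1)| = 47.61 / 46.63 = 1.0211
20 log₁₀(1.0211) = 0.18 dB
∠[(j1)² + 1.24(j1) + 47.61] = ∠[46.61 + j1.24] = 1.52°
∠L(j1) = −1.52° = -1.52°

|L| = 0.2 dB, ∠L = -1.5°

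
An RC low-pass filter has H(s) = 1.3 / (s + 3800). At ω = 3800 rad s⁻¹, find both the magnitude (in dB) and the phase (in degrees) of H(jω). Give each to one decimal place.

|H| = -72.3 dB, ∠H = -45.0 deg

|j3800 + 3800| = √(3800² + 3800²) = 5374
|H(j3800)| = 1.3 / 5374 = 0.0002419
20 log₁₀(0.0002419) = -72.33 dB
∠(j3800 + 3800) = arctan(3800/3800) = 45.00°
∠H(j3800) = −45.00° = -45.00°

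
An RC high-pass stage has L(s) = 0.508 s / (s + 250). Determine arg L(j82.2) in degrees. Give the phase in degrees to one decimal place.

∠(j82.2) = 90.00°
∠(j82.2 + 250) = arctan(82.2/250) = 18.20°
∠L(j82.2) = 90.00° − 18.20° = 71.80°

71.8°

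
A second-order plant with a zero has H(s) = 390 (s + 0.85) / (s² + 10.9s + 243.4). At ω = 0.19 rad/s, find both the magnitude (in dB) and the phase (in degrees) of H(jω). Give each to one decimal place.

|H| = 2.9 dB, ∠H = 12.1 deg

|j0.19 + 0.85| = √(0.19² + 0.85²) = 0.871
|(j0.19)² + 10.9(j0.19) + 243.4| = |243.36 + j2.071| = 243.4
|H(j0.19)| = 390 × 0.871 / 243.4 = 1.3957
20 log₁₀(1.3957) = 2.90 dB
∠(j0.19 + 0.85) = arctan(0.19/0.85) = 12.60°
∠[(j0.19)² + 10.9(j0.19) + 243.4] = ∠[243.36 + j2.071] = 0.49°
∠H(j0.19) = 12.60° − 0.49° = 12.11°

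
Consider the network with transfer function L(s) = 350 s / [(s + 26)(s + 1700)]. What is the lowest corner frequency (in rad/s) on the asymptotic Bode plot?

Break frequencies occur at each pole and zero magnitude: 26 rad/s, 1700 rad/s.
The lowest is 26 rad/s.

26 rad/s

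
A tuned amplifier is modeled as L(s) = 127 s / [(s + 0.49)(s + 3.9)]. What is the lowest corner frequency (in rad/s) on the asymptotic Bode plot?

0.49 rad/s

Break frequencies occur at each pole and zero magnitude: 0.49 rad/s, 3.9 rad/s.
The lowest is 0.49 rad/s.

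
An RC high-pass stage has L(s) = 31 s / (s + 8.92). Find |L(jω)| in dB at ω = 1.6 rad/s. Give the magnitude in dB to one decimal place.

14.8 dB

|j1.6| = 1.6
|j1.6 + 8.92| = √(1.6² + 8.92²) = 9.062
|L(j1.6)| = 31 × 1.6 / 9.062 = 5.4732
20 log₁₀(5.4732) = 14.76 dB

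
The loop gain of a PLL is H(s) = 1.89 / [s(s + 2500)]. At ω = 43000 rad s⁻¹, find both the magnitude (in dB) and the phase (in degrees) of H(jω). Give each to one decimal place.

|j43000 + 2500| = √(43000² + 2500²) = 4.307e+04
|j43000| = 4.3e+04
|H(j43000)| = 1.89 / (4.307e+04 × 4.3e+04) = 1.0205e-09
20 log₁₀(1.0205e-09) = -179.82 dB
∠(j43000 + 2500) = arctan(43000/2500) = 86.67°
∠(j43000) = 90.00°
∠H(j43000) = − (86.67° + 90.00°) = -176.67°

|H| = -179.8 dB, ∠H = -176.7°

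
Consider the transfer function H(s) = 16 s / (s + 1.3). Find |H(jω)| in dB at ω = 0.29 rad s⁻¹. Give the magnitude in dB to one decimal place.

|j0.29| = 0.29
|j0.29 + 1.3| = √(0.29² + 1.3²) = 1.332
|H(j0.29)| = 16 × 0.29 / 1.332 = 3.4836
20 log₁₀(3.4836) = 10.84 dB

10.8 dB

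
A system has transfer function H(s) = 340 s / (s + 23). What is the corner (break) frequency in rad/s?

23 rad/s

The single real pole at s = −23 gives a corner at ω = 23 rad/s.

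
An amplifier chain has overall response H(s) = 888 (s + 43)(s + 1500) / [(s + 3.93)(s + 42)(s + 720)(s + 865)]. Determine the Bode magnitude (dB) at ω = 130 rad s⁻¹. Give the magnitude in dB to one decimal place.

-35.9 dB

|j130 + 43| = √(130² + 43²) = 136.9
|j130 + 1500| = √(130² + 1500²) = 1506
|j130 + 3.93| = √(130² + 3.93²) = 130.1
|j130 + 42| = √(130² + 42²) = 136.6
|j130 + 720| = √(130² + 720²) = 731.6
|j130 + 865| = √(130² + 865²) = 874.7
|H(j130)| = 888 × 136.9 × 1506 / (130.1 × 136.6 × 731.6 × 874.7) = 0.016099
20 log₁₀(0.016099) = -35.86 dB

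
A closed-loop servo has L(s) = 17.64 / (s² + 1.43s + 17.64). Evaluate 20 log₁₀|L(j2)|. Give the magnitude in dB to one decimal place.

|(j2)² + 1.43(j2) + 17.64| = |13.64 + j2.86| = 13.94
|L(j2)| = 17.64 / 13.94 = 1.2657
20 log₁₀(1.2657) = 2.05 dB

2.0 dB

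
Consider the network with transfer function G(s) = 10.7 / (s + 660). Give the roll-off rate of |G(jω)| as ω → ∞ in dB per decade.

With 0 zeros and 1 pole, the high-frequency asymptotic slope is 20 × (0 − 1) = -20 dB/decade.

-20 dB/decade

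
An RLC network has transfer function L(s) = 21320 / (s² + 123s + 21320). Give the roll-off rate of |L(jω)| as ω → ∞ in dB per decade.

With 0 zeros and 2 poles, the high-frequency asymptotic slope is 20 × (0 − 2) = -40 dB/decade.

-40 dB/decade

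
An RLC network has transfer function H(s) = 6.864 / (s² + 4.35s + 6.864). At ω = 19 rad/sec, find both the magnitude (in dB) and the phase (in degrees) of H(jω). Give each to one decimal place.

|(j19)² + 4.35(j19) + 6.864| = |-354.14 + j82.65| = 363.7
|H(j19)| = 6.864 / 363.7 = 0.018875
20 log₁₀(0.018875) = -34.48 dB
∠[(j19)² + 4.35(j19) + 6.864] = ∠[-354.14 + j82.65] = 166.86°
∠H(j19) = −166.86° = -166.86°

|H| = -34.5 dB, ∠H = -166.9°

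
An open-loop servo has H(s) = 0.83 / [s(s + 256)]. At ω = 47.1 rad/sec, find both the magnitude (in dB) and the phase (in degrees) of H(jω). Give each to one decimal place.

|j47.1 + 256| = √(47.1² + 256²) = 260.3
|j47.1| = 47.1
|H(j47.1)| = 0.83 / (260.3 × 47.1) = 6.77e-05
20 log₁₀(6.77e-05) = -83.39 dB
∠(j47.1 + 256) = arctan(47.1/256) = 10.42°
∠(j47.1) = 90.00°
∠H(j47.1) = − (10.42° + 90.00°) = -100.42°

|H| = -83.4 dB, ∠H = -100.4 deg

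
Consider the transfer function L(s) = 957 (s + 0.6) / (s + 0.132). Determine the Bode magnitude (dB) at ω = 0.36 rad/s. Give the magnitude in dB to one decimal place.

64.8 dB

|j0.36 + 0.6| = √(0.36² + 0.6²) = 0.6997
|j0.36 + 0.132| = √(0.36² + 0.132²) = 0.3834
|L(j0.36)| = 957 × 0.6997 / 0.3834 = 1746.4
20 log₁₀(1746.4) = 64.84 dB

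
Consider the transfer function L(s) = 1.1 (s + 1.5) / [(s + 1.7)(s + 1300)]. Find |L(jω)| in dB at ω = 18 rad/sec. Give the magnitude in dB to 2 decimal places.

-61.46 dB

|j18 + 1.5| = √(18² + 1.5²) = 18.06
|j18 + 1.7| = √(18² + 1.7²) = 18.08
|j18 + 1300| = √(18² + 1300²) = 1300
|L(j18)| = 1.1 × 18.06 / (18.08 × 1300) = 0.00084524
20 log₁₀(0.00084524) = -61.460 dB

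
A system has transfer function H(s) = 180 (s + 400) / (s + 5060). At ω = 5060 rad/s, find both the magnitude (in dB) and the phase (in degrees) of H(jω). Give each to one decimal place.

|H| = 42.1 dB, ∠H = 40.5°

|j5060 + 400| = √(5060² + 400²) = 5076
|j5060 + 5060| = √(5060² + 5060²) = 7156
|H(j5060)| = 180 × 5076 / 7156 = 127.68
20 log₁₀(127.68) = 42.12 dB
∠(j5060 + 400) = arctan(5060/400) = 85.48°
∠(j5060 + 5060) = arctan(5060/5060) = 45.00°
∠H(j5060) = 85.48° − 45.00° = 40.48°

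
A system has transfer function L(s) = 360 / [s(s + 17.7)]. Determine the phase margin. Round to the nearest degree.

49°

Gain crossover: |L(jω)| = 1 at ω ≈ 15.4 rad s⁻¹.
∠L(j15.4) = −90° − arctan(15.4/17.7) ≈ -130.95°
PM = 180° + (-130.95°) = 49.05°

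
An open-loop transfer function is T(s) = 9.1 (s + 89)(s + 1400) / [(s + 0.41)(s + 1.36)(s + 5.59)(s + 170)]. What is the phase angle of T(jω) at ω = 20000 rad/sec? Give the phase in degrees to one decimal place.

∠(j20000 + 89) = arctan(20000/89) = 89.75°
∠(j20000 + 1400) = arctan(20000/1400) = 86.00°
∠(j20000 + 0.41) = arctan(20000/0.41) = 90.00°
∠(j20000 + 1.36) = arctan(20000/1.36) = 90.00°
∠(j20000 + 5.59) = arctan(20000/5.59) = 89.98°
∠(j20000 + 170) = arctan(20000/170) = 89.51°
∠T(j20000) = 89.75° + 86.00° − (90.00° + 90.00° + 89.98° + 89.51°) = -183.75°

-183.8 deg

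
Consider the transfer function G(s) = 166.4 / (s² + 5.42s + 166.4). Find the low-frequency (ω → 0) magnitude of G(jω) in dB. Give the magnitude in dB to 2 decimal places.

0.00 dB

G(0) = 166.4 / 166.4 = 1
20 log₁₀(1) = 0.000 dB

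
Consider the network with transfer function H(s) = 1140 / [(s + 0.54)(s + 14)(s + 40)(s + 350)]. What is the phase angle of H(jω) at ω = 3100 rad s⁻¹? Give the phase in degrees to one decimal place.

∠(j3100 + 0.54) = arctan(3100/0.54) = 89.99°
∠(j3100 + 14) = arctan(3100/14) = 89.74°
∠(j3100 + 40) = arctan(3100/40) = 89.26°
∠(j3100 + 350) = arctan(3100/350) = 83.56°
∠H(j3100) = − (89.99° + 89.74° + 89.26° + 83.56°) = -352.55°

-352.6 deg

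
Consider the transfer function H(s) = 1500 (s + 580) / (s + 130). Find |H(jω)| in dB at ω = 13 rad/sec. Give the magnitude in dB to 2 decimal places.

|j13 + 580| = √(13² + 580²) = 580.1
|j13 + 130| = √(13² + 130²) = 130.6
|H(j13)| = 1500 × 580.1 / 130.6 = 6660.8
20 log₁₀(6660.8) = 76.470 dB

76.47 dB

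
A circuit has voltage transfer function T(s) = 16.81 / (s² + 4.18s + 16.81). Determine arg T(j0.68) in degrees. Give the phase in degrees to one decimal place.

∠[(j0.68)² + 4.18(j0.68) + 16.81] = ∠[16.348 + j2.8424] = 9.86°
∠T(j0.68) = −9.86° = -9.86°

-9.9°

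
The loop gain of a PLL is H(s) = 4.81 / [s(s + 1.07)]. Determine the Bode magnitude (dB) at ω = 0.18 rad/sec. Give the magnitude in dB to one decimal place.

27.8 dB

|j0.18 + 1.07| = √(0.18² + 1.07²) = 1.085
|j0.18| = 0.18
|H(j0.18)| = 4.81 / (1.085 × 0.18) = 24.628
20 log₁₀(24.628) = 27.83 dB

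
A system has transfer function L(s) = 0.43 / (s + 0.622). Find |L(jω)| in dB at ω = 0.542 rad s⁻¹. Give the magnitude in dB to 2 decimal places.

|j0.542 + 0.622| = √(0.542² + 0.622²) = 0.825
|L(j0.542)| = 0.43 / 0.825 = 0.5212
20 log₁₀(0.5212) = -5.660 dB

-5.66 dB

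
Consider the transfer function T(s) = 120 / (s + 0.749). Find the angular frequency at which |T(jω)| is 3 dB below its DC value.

For a single-pole low-pass, the −3 dB point is at the pole: ω = 0.749 rad/s.

0.749 rad/s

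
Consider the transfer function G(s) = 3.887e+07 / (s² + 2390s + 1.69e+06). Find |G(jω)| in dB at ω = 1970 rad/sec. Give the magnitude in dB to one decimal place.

|(j1970)² + 2390(j1970) + 1.69e+06| = |-2.1909e+06 + j4.7083e+06| = 5.193e+06
|G(j1970)| = 3.887e+07 / 5.193e+06 = 7.485
20 log₁₀(7.485) = 17.48 dB

17.5 dB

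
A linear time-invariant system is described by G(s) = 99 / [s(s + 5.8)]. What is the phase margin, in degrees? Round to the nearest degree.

Gain crossover: |G(jω)| = 1 at ω ≈ 9.14 rad/s.
∠G(j9.14) = −90° − arctan(9.14/5.8) ≈ -147.61°
PM = 180° + (-147.61°) = 32.39°

32°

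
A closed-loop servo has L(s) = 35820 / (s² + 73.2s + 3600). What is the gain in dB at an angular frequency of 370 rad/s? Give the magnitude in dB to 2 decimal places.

-11.59 dB

|(j370)² + 73.2(j370) + 3600| = |-1.333e+05 + j27084| = 1.36e+05
|L(j370)| = 35820 / 1.36e+05 = 0.26334
20 log₁₀(0.26334) = -11.590 dB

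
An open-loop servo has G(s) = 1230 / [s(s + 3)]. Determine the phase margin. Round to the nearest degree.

Gain crossover: |G(jω)| = 1 at ω ≈ 35 rad/sec.
∠G(j35) = −90° − arctan(35/3) ≈ -175.10°
PM = 180° + (-175.10°) = 4.90°

5°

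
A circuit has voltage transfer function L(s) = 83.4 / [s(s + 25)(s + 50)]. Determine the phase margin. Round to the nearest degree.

Gain crossover: |L(jω)| = 1 at ω ≈ 0.0667 rad/s.
∠L(j0.0667) = −90° − arctan(0.0667/25) − arctan(0.0667/50) ≈ -90.23°
PM = 180° + (-90.23°) = 89.77°

90°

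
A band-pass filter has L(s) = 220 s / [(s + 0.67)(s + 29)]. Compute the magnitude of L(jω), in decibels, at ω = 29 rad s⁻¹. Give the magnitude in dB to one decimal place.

|j29| = 29
|j29 + 0.67| = √(29² + 0.67²) = 29.01
|j29 + 29| = √(29² + 29²) = 41.01
|L(j29)| = 220 × 29 / (29.01 × 41.01) = 5.3628
20 log₁₀(5.3628) = 14.59 dB

14.6 dB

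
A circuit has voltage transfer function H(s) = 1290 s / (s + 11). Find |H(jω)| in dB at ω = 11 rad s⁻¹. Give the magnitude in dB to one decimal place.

59.2 dB

|j11| = 11
|j11 + 11| = √(11² + 11²) = 15.56
|H(j11)| = 1290 × 11 / 15.56 = 912.17
20 log₁₀(912.17) = 59.20 dB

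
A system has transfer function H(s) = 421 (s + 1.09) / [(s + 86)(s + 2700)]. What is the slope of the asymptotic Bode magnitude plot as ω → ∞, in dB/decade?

-20 dB/decade

With 1 zero and 2 poles, the high-frequency asymptotic slope is 20 × (1 − 2) = -20 dB/decade.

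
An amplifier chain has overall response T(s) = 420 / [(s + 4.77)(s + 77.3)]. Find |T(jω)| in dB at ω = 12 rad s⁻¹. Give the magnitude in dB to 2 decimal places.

-7.62 dB

|j12 + 4.77| = √(12² + 4.77²) = 12.91
|j12 + 77.3| = √(12² + 77.3²) = 78.23
|T(j12)| = 420 / (12.91 × 78.23) = 0.41578
20 log₁₀(0.41578) = -7.623 dB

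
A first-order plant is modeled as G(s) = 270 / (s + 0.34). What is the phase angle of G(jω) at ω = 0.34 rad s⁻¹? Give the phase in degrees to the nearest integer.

-45°

∠(j0.34 + 0.34) = arctan(0.34/0.34) = 45.00°
∠G(j0.34) = −45.00° = -45.00°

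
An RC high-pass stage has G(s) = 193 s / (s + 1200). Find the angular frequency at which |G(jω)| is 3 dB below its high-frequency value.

For a single-pole high-pass, the −3 dB point is at the pole: ω = 1200 rad/s.

1200 rad/s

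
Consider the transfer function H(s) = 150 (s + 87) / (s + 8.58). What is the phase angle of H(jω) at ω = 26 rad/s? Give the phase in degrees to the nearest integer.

∠(j26 + 87) = arctan(26/87) = 16.64°
∠(j26 + 8.58) = arctan(26/8.58) = 71.74°
∠H(j26) = 16.64° − 71.74° = -55.10°

-55 deg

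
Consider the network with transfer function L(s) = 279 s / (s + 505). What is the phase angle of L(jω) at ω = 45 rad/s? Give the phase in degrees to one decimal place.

∠(j45) = 90.00°
∠(j45 + 505) = arctan(45/505) = 5.09°
∠L(j45) = 90.00° − 5.09° = 84.91°

84.9°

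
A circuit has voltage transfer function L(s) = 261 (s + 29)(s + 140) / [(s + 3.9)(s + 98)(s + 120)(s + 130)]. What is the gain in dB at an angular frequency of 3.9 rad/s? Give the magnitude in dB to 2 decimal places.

-17.95 dB

|j3.9 + 29| = √(3.9² + 29²) = 29.26
|j3.9 + 140| = √(3.9² + 140²) = 140.1
|j3.9 + 3.9| = √(3.9² + 3.9²) = 5.515
|j3.9 + 98| = √(3.9² + 98²) = 98.08
|j3.9 + 120| = √(3.9² + 120²) = 120.1
|j3.9 + 130| = √(3.9² + 130²) = 130.1
|L(j3.9)| = 261 × 29.26 × 140.1 / (5.515 × 98.08 × 120.1 × 130.1) = 0.12663
20 log₁₀(0.12663) = -17.949 dB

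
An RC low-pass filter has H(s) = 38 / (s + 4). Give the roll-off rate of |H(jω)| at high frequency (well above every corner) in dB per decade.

With 0 zeros and 1 pole, the high-frequency asymptotic slope is 20 × (0 − 1) = -20 dB/decade.

-20 dB/decade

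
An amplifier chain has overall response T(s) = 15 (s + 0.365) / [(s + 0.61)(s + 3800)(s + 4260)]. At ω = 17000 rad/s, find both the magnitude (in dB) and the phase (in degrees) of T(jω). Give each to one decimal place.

|T| = -146.2 dB, ∠T = -153.3°

|j17000 + 0.365| = √(17000² + 0.365²) = 1.7e+04
|j17000 + 0.61| = √(17000² + 0.61²) = 1.7e+04
|j17000 + 3800| = √(17000² + 3800²) = 1.742e+04
|j17000 + 4260| = √(17000² + 4260²) = 1.753e+04
|T(j17000)| = 15 × 1.7e+04 / (1.7e+04 × 1.742e+04 × 1.753e+04) = 4.9134e-08
20 log₁₀(4.9134e-08) = -146.17 dB
∠(j17000 + 0.365) = arctan(17000/0.365) = 90.00°
∠(j17000 + 0.61) = arctan(17000/0.61) = 90.00°
∠(j17000 + 3800) = arctan(17000/3800) = 77.40°
∠(j17000 + 4260) = arctan(17000/4260) = 75.93°
∠T(j17000) = 90.00° − (90.00° + 77.40° + 75.93°) = -153.33°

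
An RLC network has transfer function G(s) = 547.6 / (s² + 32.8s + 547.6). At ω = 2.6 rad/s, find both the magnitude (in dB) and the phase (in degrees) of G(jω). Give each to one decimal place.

|(j2.6)² + 32.8(j2.6) + 547.6| = |540.84 + j85.28| = 547.5
|G(j2.6)| = 547.6 / 547.5 = 1.0001
20 log₁₀(1.0001) = 0.00 dB
∠[(j2.6)² + 32.8(j2.6) + 547.6] = ∠[540.84 + j85.28] = 8.96°
∠G(j2.6) = −8.96° = -8.96°

|G| = 0.0 dB, ∠G = -9.0°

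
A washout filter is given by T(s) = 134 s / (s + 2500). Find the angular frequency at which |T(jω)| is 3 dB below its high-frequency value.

2500 rad/s

For a single-pole high-pass, the −3 dB point is at the pole: ω = 2500 rad/s.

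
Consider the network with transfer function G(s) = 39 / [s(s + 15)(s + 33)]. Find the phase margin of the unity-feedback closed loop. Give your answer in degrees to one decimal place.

89.6°

Gain crossover: |G(jω)| = 1 at ω ≈ 0.0788 rad/sec.
∠G(j0.0788) = −90° − arctan(0.0788/15) − arctan(0.0788/33) ≈ -90.44°
PM = 180° + (-90.44°) = 89.56°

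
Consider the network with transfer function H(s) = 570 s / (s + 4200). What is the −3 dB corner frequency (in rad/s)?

For a single-pole high-pass, the −3 dB point is at the pole: ω = 4200 rad/s.

4200 rad/s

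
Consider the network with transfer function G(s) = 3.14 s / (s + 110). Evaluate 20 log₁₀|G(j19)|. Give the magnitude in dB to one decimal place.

-5.4 dB

|j19| = 19
|j19 + 110| = √(19² + 110²) = 111.6
|G(j19)| = 3.14 × 19 / 111.6 = 0.53445
20 log₁₀(0.53445) = -5.44 dB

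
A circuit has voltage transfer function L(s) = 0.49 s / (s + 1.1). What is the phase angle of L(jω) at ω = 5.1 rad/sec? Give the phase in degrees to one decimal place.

12.2°

∠(j5.1) = 90.00°
∠(j5.1 + 1.1) = arctan(5.1/1.1) = 77.83°
∠L(j5.1) = 90.00° − 77.83° = 12.17°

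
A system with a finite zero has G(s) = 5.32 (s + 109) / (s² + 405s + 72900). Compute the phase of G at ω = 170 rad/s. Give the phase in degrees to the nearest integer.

-0°

∠(j170 + 109) = arctan(170/109) = 57.33°
∠[(j170)² + 405(j170) + 72900] = ∠[44000 + j68850] = 57.42°
∠G(j170) = 57.33° − 57.42° = -0.09°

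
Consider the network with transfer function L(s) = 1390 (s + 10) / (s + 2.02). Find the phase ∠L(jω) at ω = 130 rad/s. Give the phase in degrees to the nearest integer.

-4°

∠(j130 + 10) = arctan(130/10) = 85.60°
∠(j130 + 2.02) = arctan(130/2.02) = 89.11°
∠L(j130) = 85.60° − 89.11° = -3.51°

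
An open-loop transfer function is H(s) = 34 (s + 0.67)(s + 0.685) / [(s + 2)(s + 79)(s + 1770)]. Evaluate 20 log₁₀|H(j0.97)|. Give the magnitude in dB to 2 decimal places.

|j0.97 + 0.67| = √(0.97² + 0.67²) = 1.179
|j0.97 + 0.685| = √(0.97² + 0.685²) = 1.187
|j0.97 + 2| = √(0.97² + 2²) = 2.223
|j0.97 + 79| = √(0.97² + 79²) = 79.01
|j0.97 + 1770| = √(0.97² + 1770²) = 1770
|H(j0.97)| = 34 × 1.179 × 1.187 / (2.223 × 79.01 × 1770) = 0.00015313
20 log₁₀(0.00015313) = -76.299 dB

-76.30 dB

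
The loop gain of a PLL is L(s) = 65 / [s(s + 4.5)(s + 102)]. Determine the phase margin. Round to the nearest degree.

88°

Gain crossover: |L(jω)| = 1 at ω ≈ 0.142 rad s⁻¹.
∠L(j0.142) = −90° − arctan(0.142/4.5) − arctan(0.142/102) ≈ -91.88°
PM = 180° + (-91.88°) = 88.12°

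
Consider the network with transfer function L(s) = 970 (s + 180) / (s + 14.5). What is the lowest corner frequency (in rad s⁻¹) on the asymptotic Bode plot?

Break frequencies occur at each pole and zero magnitude: 14.5 rad s⁻¹, 180 rad s⁻¹.
The lowest is 14.5 rad s⁻¹.

14.5 rad s⁻¹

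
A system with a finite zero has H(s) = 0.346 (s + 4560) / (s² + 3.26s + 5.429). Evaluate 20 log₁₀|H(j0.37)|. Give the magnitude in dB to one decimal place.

49.3 dB

|j0.37 + 4560| = √(0.37² + 4560²) = 4560
|(j0.37)² + 3.26(j0.37) + 5.429| = |5.2921 + j1.2062| = 5.428
|H(j0.37)| = 0.346 × 4560 / 5.428 = 290.68
20 log₁₀(290.68) = 49.27 dB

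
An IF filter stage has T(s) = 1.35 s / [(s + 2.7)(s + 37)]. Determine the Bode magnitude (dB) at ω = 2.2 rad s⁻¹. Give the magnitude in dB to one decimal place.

|j2.2| = 2.2
|j2.2 + 2.7| = √(2.2² + 2.7²) = 3.483
|j2.2 + 37| = √(2.2² + 37²) = 37.07
|T(j2.2)| = 1.35 × 2.2 / (3.483 × 37.07) = 0.023007
20 log₁₀(0.023007) = -32.76 dB

-32.8 dB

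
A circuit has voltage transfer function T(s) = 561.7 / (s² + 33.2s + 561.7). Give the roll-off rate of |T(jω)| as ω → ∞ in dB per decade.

-40 dB/decade

With 0 zeros and 2 poles, the high-frequency asymptotic slope is 20 × (0 − 2) = -40 dB/decade.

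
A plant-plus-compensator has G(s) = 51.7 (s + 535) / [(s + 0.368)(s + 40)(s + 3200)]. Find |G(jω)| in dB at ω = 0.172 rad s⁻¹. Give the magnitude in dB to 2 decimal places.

|j0.172 + 535| = √(0.172² + 535²) = 535
|j0.172 + 0.368| = √(0.172² + 0.368²) = 0.4062
|j0.172 + 40| = √(0.172² + 40²) = 40
|j0.172 + 3200| = √(0.172² + 3200²) = 3200
|G(j0.172)| = 51.7 × 535 / (0.4062 × 40 × 3200) = 0.53196
20 log₁₀(0.53196) = -5.482 dB

-5.48 dB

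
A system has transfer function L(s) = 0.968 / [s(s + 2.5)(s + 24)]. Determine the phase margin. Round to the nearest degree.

Gain crossover: |L(jω)| = 1 at ω ≈ 0.0161 rad s⁻¹.
∠L(j0.0161) = −90° − arctan(0.0161/2.5) − arctan(0.0161/24) ≈ -90.41°
PM = 180° + (-90.41°) = 89.59°

90°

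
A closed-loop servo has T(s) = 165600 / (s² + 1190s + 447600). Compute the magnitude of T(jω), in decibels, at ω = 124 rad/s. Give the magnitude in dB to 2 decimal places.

-8.81 dB

|(j124)² + 1190(j124) + 447600| = |4.3222e+05 + j1.4756e+05| = 4.567e+05
|T(j124)| = 165600 / 4.567e+05 = 0.36259
20 log₁₀(0.36259) = -8.812 dB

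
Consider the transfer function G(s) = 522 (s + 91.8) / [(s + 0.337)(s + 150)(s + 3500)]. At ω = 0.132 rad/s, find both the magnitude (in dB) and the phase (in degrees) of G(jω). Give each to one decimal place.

|j0.132 + 91.8| = √(0.132² + 91.8²) = 91.8
|j0.132 + 0.337| = √(0.132² + 0.337²) = 0.3619
|j0.132 + 150| = √(0.132² + 150²) = 150
|j0.132 + 3500| = √(0.132² + 3500²) = 3500
|G(j0.132)| = 522 × 91.8 / (0.3619 × 150 × 3500) = 0.25219
20 log₁₀(0.25219) = -11.97 dB
∠(j0.132 + 91.8) = arctan(0.132/91.8) = 0.08°
∠(j0.132 + 0.337) = arctan(0.132/0.337) = 21.39°
∠(j0.132 + 150) = arctan(0.132/150) = 0.05°
∠(j0.132 + 3500) = arctan(0.132/3500) = 0.00°
∠G(j0.132) = 0.08° − (21.39° + 0.05° + 0.00°) = -21.36°

|G| = -12.0 dB, ∠G = -21.4°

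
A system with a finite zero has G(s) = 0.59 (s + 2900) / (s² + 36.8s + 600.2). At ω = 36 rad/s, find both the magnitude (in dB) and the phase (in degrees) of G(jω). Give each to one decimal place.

|j36 + 2900| = √(36² + 2900²) = 2900
|(j36)² + 36.8(j36) + 600.2| = |-695.8 + j1324.8| = 1496
|G(j36)| = 0.59 × 2900 / 1496 = 1.1435
20 log₁₀(1.1435) = 1.16 dB
∠(j36 + 2900) = arctan(36/2900) = 0.71°
∠[(j36)² + 36.8(j36) + 600.2] = ∠[-695.8 + j1324.8] = 117.71°
∠G(j36) = 0.71° − 117.71° = -117.00°

|G| = 1.2 dB, ∠G = -117.0°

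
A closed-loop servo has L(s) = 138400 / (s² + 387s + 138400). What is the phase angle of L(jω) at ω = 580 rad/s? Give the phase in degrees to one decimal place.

∠[(j580)² + 387(j580) + 138400] = ∠[-1.98e+05 + j2.2446e+05] = 131.42°
∠L(j580) = −131.42° = -131.42°

-131.4 deg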